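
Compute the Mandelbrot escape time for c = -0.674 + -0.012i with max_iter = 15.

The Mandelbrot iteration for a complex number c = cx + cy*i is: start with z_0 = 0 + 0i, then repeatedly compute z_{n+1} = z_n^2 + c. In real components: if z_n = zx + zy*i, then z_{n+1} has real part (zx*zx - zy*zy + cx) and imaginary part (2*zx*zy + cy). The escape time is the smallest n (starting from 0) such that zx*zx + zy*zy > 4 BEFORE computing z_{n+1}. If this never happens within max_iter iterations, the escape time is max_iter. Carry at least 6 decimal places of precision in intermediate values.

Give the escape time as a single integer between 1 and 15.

Answer: 15

Derivation:
z_0 = 0 + 0i, c = -0.6740 + -0.0120i
Iter 1: z = -0.6740 + -0.0120i, |z|^2 = 0.4544
Iter 2: z = -0.2199 + 0.0042i, |z|^2 = 0.0484
Iter 3: z = -0.6257 + -0.0138i, |z|^2 = 0.3917
Iter 4: z = -0.2827 + 0.0053i, |z|^2 = 0.0800
Iter 5: z = -0.5941 + -0.0150i, |z|^2 = 0.3532
Iter 6: z = -0.3213 + 0.0058i, |z|^2 = 0.1033
Iter 7: z = -0.5708 + -0.0157i, |z|^2 = 0.3261
Iter 8: z = -0.3484 + 0.0060i, |z|^2 = 0.1214
Iter 9: z = -0.5526 + -0.0162i, |z|^2 = 0.3057
Iter 10: z = -0.3688 + 0.0059i, |z|^2 = 0.1361
Iter 11: z = -0.5380 + -0.0163i, |z|^2 = 0.2897
Iter 12: z = -0.3848 + 0.0056i, |z|^2 = 0.1481
Iter 13: z = -0.5259 + -0.0163i, |z|^2 = 0.2769
Iter 14: z = -0.3977 + 0.0051i, |z|^2 = 0.1582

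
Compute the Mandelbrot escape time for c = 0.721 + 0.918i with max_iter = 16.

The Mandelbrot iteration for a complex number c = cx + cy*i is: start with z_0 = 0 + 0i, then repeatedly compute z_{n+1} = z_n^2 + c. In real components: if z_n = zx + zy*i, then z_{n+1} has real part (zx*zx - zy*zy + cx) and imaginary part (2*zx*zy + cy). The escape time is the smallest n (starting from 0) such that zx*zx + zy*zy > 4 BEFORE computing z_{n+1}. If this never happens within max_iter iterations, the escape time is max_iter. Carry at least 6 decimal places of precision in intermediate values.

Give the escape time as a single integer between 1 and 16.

z_0 = 0 + 0i, c = 0.7210 + 0.9180i
Iter 1: z = 0.7210 + 0.9180i, |z|^2 = 1.3626
Iter 2: z = 0.3981 + 2.2418i, |z|^2 = 5.1840
Escaped at iteration 2

Answer: 2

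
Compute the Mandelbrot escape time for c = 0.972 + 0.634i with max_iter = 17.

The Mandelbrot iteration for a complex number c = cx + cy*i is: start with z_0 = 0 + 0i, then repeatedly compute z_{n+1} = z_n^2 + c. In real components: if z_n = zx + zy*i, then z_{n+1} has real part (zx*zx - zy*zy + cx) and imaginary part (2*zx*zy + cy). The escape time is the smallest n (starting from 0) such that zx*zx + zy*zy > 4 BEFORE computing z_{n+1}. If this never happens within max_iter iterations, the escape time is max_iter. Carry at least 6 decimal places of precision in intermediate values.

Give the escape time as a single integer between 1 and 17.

Answer: 2

Derivation:
z_0 = 0 + 0i, c = 0.9720 + 0.6340i
Iter 1: z = 0.9720 + 0.6340i, |z|^2 = 1.3467
Iter 2: z = 1.5148 + 1.8665i, |z|^2 = 5.7785
Escaped at iteration 2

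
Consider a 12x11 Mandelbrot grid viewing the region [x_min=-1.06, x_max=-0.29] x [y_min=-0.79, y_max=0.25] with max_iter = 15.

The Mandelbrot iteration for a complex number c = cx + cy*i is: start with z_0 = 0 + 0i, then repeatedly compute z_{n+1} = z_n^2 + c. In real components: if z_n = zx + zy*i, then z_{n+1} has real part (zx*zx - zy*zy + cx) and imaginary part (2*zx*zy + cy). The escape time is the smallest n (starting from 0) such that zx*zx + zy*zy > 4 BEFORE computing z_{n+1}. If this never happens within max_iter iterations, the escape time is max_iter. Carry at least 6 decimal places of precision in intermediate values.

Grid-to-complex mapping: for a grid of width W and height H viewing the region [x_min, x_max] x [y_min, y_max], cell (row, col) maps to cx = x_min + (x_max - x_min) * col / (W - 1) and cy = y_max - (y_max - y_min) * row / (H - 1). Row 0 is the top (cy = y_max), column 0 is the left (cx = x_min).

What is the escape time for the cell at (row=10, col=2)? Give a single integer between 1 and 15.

Answer: 4

Derivation:
z_0 = 0 + 0i, c = -0.9200 + -0.7900i
Iter 1: z = -0.9200 + -0.7900i, |z|^2 = 1.4705
Iter 2: z = -0.6977 + 0.6636i, |z|^2 = 0.9272
Iter 3: z = -0.8736 + -1.7160i, |z|^2 = 3.7078
Iter 4: z = -3.1015 + 2.2081i, |z|^2 = 14.4948
Escaped at iteration 4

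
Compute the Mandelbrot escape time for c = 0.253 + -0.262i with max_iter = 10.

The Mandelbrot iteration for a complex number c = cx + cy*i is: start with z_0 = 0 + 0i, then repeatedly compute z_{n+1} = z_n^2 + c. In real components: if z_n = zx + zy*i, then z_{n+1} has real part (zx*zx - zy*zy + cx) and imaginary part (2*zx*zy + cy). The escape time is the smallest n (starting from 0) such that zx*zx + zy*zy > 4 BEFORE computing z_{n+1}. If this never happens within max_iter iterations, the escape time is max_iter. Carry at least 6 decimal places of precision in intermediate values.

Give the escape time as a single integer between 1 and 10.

Answer: 10

Derivation:
z_0 = 0 + 0i, c = 0.2530 + -0.2620i
Iter 1: z = 0.2530 + -0.2620i, |z|^2 = 0.1327
Iter 2: z = 0.2484 + -0.3946i, |z|^2 = 0.2174
Iter 3: z = 0.1590 + -0.4580i, |z|^2 = 0.2350
Iter 4: z = 0.0685 + -0.4076i, |z|^2 = 0.1709
Iter 5: z = 0.0915 + -0.3179i, |z|^2 = 0.1094
Iter 6: z = 0.1603 + -0.3202i, |z|^2 = 0.1282
Iter 7: z = 0.1762 + -0.3647i, |z|^2 = 0.1640
Iter 8: z = 0.1511 + -0.3905i, |z|^2 = 0.1753
Iter 9: z = 0.1233 + -0.3800i, |z|^2 = 0.1596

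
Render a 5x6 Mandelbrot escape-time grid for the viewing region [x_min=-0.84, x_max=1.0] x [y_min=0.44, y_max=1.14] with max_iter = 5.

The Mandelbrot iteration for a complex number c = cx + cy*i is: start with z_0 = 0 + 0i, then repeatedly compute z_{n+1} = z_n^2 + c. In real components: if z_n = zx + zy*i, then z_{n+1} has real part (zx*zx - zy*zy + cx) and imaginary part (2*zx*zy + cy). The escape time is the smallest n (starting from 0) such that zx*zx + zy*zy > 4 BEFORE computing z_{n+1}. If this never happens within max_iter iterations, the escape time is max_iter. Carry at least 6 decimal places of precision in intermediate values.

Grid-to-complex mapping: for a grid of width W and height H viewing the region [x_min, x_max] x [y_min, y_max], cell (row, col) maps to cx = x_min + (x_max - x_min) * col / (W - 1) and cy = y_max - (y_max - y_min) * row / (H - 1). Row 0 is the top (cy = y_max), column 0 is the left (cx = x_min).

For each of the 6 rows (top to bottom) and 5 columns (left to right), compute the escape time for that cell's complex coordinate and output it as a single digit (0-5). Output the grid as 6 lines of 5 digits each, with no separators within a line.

(row=0, col=0): c = -0.8400 + 1.1400i → escape time 3
(row=0, col=1): c = -0.3800 + 1.1400i → escape time 4
(row=0, col=2): c = 0.0800 + 1.1400i → escape time 3
(row=0, col=3): c = 0.5400 + 1.1400i → escape time 2
(row=0, col=4): c = 1.0000 + 1.1400i → escape time 2
(row=1, col=0): c = -0.8400 + 1.0000i → escape time 3
(row=1, col=1): c = -0.3800 + 1.0000i → escape time 5
(row=1, col=2): c = 0.0800 + 1.0000i → escape time 4
(row=1, col=3): c = 0.5400 + 1.0000i → escape time 2
(row=1, col=4): c = 1.0000 + 1.0000i → escape time 2
(row=2, col=0): c = -0.8400 + 0.8600i → escape time 4
(row=2, col=1): c = -0.3800 + 0.8600i → escape time 5
(row=2, col=2): c = 0.0800 + 0.8600i → escape time 5
(row=2, col=3): c = 0.5400 + 0.8600i → escape time 3
(row=2, col=4): c = 1.0000 + 0.8600i → escape time 2
(row=3, col=0): c = -0.8400 + 0.7200i → escape time 4
(row=3, col=1): c = -0.3800 + 0.7200i → escape time 5
(row=3, col=2): c = 0.0800 + 0.7200i → escape time 5
(row=3, col=3): c = 0.5400 + 0.7200i → escape time 3
(row=3, col=4): c = 1.0000 + 0.7200i → escape time 2
(row=4, col=0): c = -0.8400 + 0.5800i → escape time 5
(row=4, col=1): c = -0.3800 + 0.5800i → escape time 5
(row=4, col=2): c = 0.0800 + 0.5800i → escape time 5
(row=4, col=3): c = 0.5400 + 0.5800i → escape time 4
(row=4, col=4): c = 1.0000 + 0.5800i → escape time 2
(row=5, col=0): c = -0.8400 + 0.4400i → escape time 5
(row=5, col=1): c = -0.3800 + 0.4400i → escape time 5
(row=5, col=2): c = 0.0800 + 0.4400i → escape time 5
(row=5, col=3): c = 0.5400 + 0.4400i → escape time 4
(row=5, col=4): c = 1.0000 + 0.4400i → escape time 2

Answer: 34322
35422
45532
45532
55542
55542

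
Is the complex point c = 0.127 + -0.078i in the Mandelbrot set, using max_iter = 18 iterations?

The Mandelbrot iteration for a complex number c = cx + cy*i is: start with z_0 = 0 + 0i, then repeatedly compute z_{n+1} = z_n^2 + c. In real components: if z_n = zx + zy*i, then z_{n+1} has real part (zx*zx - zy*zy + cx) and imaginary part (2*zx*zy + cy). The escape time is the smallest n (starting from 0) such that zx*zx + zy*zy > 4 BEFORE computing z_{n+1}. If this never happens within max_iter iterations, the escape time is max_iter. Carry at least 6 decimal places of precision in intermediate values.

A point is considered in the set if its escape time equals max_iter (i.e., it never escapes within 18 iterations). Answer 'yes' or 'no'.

z_0 = 0 + 0i, c = 0.1270 + -0.0780i
Iter 1: z = 0.1270 + -0.0780i, |z|^2 = 0.0222
Iter 2: z = 0.1370 + -0.0978i, |z|^2 = 0.0283
Iter 3: z = 0.1362 + -0.1048i, |z|^2 = 0.0295
Iter 4: z = 0.1346 + -0.1066i, |z|^2 = 0.0295
Iter 5: z = 0.1338 + -0.1067i, |z|^2 = 0.0293
Iter 6: z = 0.1335 + -0.1065i, |z|^2 = 0.0292
Iter 7: z = 0.1335 + -0.1064i, |z|^2 = 0.0291
Iter 8: z = 0.1335 + -0.1064i, |z|^2 = 0.0291
Iter 9: z = 0.1335 + -0.1064i, |z|^2 = 0.0291
Iter 10: z = 0.1335 + -0.1064i, |z|^2 = 0.0291
Iter 11: z = 0.1335 + -0.1064i, |z|^2 = 0.0291
Iter 12: z = 0.1335 + -0.1064i, |z|^2 = 0.0291
Iter 13: z = 0.1335 + -0.1064i, |z|^2 = 0.0291
Iter 14: z = 0.1335 + -0.1064i, |z|^2 = 0.0291
Iter 15: z = 0.1335 + -0.1064i, |z|^2 = 0.0291
Iter 16: z = 0.1335 + -0.1064i, |z|^2 = 0.0291
Iter 17: z = 0.1335 + -0.1064i, |z|^2 = 0.0291
Did not escape in 18 iterations → in set

Answer: yes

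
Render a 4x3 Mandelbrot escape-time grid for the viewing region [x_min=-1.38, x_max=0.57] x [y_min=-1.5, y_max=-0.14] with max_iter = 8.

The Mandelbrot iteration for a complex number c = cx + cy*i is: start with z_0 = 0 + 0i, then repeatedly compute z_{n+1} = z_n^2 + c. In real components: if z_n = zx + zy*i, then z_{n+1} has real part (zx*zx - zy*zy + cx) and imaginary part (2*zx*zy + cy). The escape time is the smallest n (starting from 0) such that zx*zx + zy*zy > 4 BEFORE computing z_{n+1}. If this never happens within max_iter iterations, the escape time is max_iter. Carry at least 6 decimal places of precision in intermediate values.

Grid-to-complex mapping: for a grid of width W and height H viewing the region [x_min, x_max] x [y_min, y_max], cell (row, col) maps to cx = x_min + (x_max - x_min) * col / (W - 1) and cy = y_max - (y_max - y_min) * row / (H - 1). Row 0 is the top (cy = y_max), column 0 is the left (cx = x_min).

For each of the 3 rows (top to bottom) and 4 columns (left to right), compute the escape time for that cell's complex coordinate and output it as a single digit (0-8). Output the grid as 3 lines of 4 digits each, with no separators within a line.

Answer: 8884
3483
1222

Derivation:
(row=0, col=0): c = -1.3800 + -0.1400i → escape time 8
(row=0, col=1): c = -0.7300 + -0.1400i → escape time 8
(row=0, col=2): c = -0.0800 + -0.1400i → escape time 8
(row=0, col=3): c = 0.5700 + -0.1400i → escape time 4
(row=1, col=0): c = -1.3800 + -0.8200i → escape time 3
(row=1, col=1): c = -0.7300 + -0.8200i → escape time 4
(row=1, col=2): c = -0.0800 + -0.8200i → escape time 8
(row=1, col=3): c = 0.5700 + -0.8200i → escape time 3
(row=2, col=0): c = -1.3800 + -1.5000i → escape time 1
(row=2, col=1): c = -0.7300 + -1.5000i → escape time 2
(row=2, col=2): c = -0.0800 + -1.5000i → escape time 2
(row=2, col=3): c = 0.5700 + -1.5000i → escape time 2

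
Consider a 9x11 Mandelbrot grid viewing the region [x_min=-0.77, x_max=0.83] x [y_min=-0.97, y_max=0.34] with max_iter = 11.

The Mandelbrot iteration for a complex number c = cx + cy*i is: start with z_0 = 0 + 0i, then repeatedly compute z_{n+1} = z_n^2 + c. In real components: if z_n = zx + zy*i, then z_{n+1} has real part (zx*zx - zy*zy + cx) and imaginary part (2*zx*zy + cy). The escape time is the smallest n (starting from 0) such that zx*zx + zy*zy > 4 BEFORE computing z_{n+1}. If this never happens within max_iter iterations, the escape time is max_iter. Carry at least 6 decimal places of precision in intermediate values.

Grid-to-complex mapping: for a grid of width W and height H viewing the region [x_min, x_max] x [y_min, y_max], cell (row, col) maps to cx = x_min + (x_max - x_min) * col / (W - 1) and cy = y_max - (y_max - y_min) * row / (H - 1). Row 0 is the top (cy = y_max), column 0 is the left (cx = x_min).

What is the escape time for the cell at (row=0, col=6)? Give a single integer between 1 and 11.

z_0 = 0 + 0i, c = 0.4300 + 0.3400i
Iter 1: z = 0.4300 + 0.3400i, |z|^2 = 0.3005
Iter 2: z = 0.4993 + 0.6324i, |z|^2 = 0.6492
Iter 3: z = 0.2794 + 0.9715i, |z|^2 = 1.0219
Iter 4: z = -0.4358 + 0.8828i, |z|^2 = 0.9693
Iter 5: z = -0.1595 + -0.4295i, |z|^2 = 0.2099
Iter 6: z = 0.2710 + 0.4770i, |z|^2 = 0.3009
Iter 7: z = 0.2759 + 0.5985i, |z|^2 = 0.4344
Iter 8: z = 0.1479 + 0.6703i, |z|^2 = 0.4712
Iter 9: z = 0.0026 + 0.5383i, |z|^2 = 0.2898
Iter 10: z = 0.1402 + 0.3428i, |z|^2 = 0.1372

Answer: 11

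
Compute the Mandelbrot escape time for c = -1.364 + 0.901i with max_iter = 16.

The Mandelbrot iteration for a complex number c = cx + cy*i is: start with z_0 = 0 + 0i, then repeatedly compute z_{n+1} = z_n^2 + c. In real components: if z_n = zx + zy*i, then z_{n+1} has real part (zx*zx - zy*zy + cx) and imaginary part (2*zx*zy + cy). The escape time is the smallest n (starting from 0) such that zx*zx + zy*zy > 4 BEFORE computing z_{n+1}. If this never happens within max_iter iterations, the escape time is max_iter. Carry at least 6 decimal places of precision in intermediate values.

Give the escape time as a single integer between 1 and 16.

z_0 = 0 + 0i, c = -1.3640 + 0.9010i
Iter 1: z = -1.3640 + 0.9010i, |z|^2 = 2.6723
Iter 2: z = -0.3153 + -1.5569i, |z|^2 = 2.5234
Iter 3: z = -3.6886 + 1.8828i, |z|^2 = 17.1508
Escaped at iteration 3

Answer: 3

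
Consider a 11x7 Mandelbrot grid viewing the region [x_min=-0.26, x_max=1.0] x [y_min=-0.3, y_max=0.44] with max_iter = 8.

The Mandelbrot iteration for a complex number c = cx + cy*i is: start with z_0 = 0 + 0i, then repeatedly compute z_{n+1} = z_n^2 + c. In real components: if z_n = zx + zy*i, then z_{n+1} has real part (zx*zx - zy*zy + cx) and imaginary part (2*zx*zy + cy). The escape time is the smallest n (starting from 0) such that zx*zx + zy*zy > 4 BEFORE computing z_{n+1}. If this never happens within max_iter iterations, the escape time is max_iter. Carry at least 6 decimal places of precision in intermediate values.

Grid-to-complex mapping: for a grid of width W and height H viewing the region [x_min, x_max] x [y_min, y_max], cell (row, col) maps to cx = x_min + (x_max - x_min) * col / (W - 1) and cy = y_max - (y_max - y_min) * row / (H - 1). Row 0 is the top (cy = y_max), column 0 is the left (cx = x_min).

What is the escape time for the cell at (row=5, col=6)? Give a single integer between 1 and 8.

z_0 = 0 + 0i, c = 0.4960 + -0.1767i
Iter 1: z = 0.4960 + -0.1767i, |z|^2 = 0.2772
Iter 2: z = 0.7108 + -0.3519i, |z|^2 = 0.6291
Iter 3: z = 0.8774 + -0.6770i, |z|^2 = 1.2281
Iter 4: z = 0.8075 + -1.3646i, |z|^2 = 2.5142
Iter 5: z = -0.7140 + -2.3806i, |z|^2 = 6.1771
Escaped at iteration 5

Answer: 5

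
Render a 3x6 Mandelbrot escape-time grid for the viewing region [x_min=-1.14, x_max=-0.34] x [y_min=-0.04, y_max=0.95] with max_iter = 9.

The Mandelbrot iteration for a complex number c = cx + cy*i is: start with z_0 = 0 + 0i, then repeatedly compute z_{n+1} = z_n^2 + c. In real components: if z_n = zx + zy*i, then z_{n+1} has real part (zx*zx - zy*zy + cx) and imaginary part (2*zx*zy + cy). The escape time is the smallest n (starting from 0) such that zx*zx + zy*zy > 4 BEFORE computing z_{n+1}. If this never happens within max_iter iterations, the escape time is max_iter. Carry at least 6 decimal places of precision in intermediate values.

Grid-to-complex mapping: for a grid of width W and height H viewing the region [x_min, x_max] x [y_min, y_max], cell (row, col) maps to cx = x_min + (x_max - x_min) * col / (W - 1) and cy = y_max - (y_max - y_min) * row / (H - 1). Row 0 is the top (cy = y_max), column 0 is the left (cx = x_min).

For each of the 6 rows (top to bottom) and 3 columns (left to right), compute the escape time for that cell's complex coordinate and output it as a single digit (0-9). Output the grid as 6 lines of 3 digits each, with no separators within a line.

Answer: 345
348
469
899
999
999

Derivation:
(row=0, col=0): c = -1.1400 + 0.9500i → escape time 3
(row=0, col=1): c = -0.7400 + 0.9500i → escape time 4
(row=0, col=2): c = -0.3400 + 0.9500i → escape time 5
(row=1, col=0): c = -1.1400 + 0.7520i → escape time 3
(row=1, col=1): c = -0.7400 + 0.7520i → escape time 4
(row=1, col=2): c = -0.3400 + 0.7520i → escape time 8
(row=2, col=0): c = -1.1400 + 0.5540i → escape time 4
(row=2, col=1): c = -0.7400 + 0.5540i → escape time 6
(row=2, col=2): c = -0.3400 + 0.5540i → escape time 9
(row=3, col=0): c = -1.1400 + 0.3560i → escape time 8
(row=3, col=1): c = -0.7400 + 0.3560i → escape time 9
(row=3, col=2): c = -0.3400 + 0.3560i → escape time 9
(row=4, col=0): c = -1.1400 + 0.1580i → escape time 9
(row=4, col=1): c = -0.7400 + 0.1580i → escape time 9
(row=4, col=2): c = -0.3400 + 0.1580i → escape time 9
(row=5, col=0): c = -1.1400 + -0.0400i → escape time 9
(row=5, col=1): c = -0.7400 + -0.0400i → escape time 9
(row=5, col=2): c = -0.3400 + -0.0400i → escape time 9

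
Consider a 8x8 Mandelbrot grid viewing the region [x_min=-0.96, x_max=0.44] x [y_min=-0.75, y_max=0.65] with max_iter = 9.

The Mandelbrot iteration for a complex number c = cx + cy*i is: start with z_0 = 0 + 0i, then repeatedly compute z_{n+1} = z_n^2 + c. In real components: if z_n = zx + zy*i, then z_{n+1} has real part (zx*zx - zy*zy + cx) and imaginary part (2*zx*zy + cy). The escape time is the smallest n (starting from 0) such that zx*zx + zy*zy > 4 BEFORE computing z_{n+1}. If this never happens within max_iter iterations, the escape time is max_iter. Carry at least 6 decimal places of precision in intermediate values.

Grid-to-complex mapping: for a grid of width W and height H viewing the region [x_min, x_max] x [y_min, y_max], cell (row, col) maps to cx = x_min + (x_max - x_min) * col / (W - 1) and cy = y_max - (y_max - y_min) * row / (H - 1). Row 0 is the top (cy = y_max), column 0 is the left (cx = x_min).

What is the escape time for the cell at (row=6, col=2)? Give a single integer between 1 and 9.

z_0 = 0 + 0i, c = -0.5600 + -0.5500i
Iter 1: z = -0.5600 + -0.5500i, |z|^2 = 0.6161
Iter 2: z = -0.5489 + 0.0660i, |z|^2 = 0.3056
Iter 3: z = -0.2631 + -0.6225i, |z|^2 = 0.4567
Iter 4: z = -0.8782 + -0.2225i, |z|^2 = 0.8208
Iter 5: z = 0.1618 + -0.1592i, |z|^2 = 0.0515
Iter 6: z = -0.5592 + -0.6015i, |z|^2 = 0.6745
Iter 7: z = -0.6092 + 0.1227i, |z|^2 = 0.3861
Iter 8: z = -0.2040 + -0.6995i, |z|^2 = 0.5308

Answer: 9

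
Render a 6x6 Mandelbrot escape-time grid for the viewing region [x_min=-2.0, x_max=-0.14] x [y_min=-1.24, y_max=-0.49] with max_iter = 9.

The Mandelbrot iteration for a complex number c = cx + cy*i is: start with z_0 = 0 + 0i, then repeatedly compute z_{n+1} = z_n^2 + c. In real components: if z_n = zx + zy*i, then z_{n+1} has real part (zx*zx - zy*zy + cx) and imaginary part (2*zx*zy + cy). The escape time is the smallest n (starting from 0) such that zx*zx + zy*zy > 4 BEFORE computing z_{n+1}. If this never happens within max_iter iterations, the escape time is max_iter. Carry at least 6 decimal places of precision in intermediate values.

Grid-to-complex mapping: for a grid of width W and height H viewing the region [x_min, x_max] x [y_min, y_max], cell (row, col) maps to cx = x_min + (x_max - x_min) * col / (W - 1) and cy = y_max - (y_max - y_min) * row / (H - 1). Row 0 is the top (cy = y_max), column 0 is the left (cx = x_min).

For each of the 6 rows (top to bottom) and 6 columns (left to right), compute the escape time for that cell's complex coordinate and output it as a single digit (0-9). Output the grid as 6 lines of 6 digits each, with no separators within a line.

(row=0, col=0): c = -2.0000 + -0.4900i → escape time 1
(row=0, col=1): c = -1.6280 + -0.4900i → escape time 3
(row=0, col=2): c = -1.2560 + -0.4900i → escape time 4
(row=0, col=3): c = -0.8840 + -0.4900i → escape time 5
(row=0, col=4): c = -0.5120 + -0.4900i → escape time 9
(row=0, col=5): c = -0.1400 + -0.4900i → escape time 9
(row=1, col=0): c = -2.0000 + -0.6400i → escape time 1
(row=1, col=1): c = -1.6280 + -0.6400i → escape time 3
(row=1, col=2): c = -1.2560 + -0.6400i → escape time 3
(row=1, col=3): c = -0.8840 + -0.6400i → escape time 5
(row=1, col=4): c = -0.5120 + -0.6400i → escape time 9
(row=1, col=5): c = -0.1400 + -0.6400i → escape time 9
(row=2, col=0): c = -2.0000 + -0.7900i → escape time 1
(row=2, col=1): c = -1.6280 + -0.7900i → escape time 3
(row=2, col=2): c = -1.2560 + -0.7900i → escape time 3
(row=2, col=3): c = -0.8840 + -0.7900i → escape time 4
(row=2, col=4): c = -0.5120 + -0.7900i → escape time 5
(row=2, col=5): c = -0.1400 + -0.7900i → escape time 9
(row=3, col=0): c = -2.0000 + -0.9400i → escape time 1
(row=3, col=1): c = -1.6280 + -0.9400i → escape time 2
(row=3, col=2): c = -1.2560 + -0.9400i → escape time 3
(row=3, col=3): c = -0.8840 + -0.9400i → escape time 3
(row=3, col=4): c = -0.5120 + -0.9400i → escape time 4
(row=3, col=5): c = -0.1400 + -0.9400i → escape time 9
(row=4, col=0): c = -2.0000 + -1.0900i → escape time 1
(row=4, col=1): c = -1.6280 + -1.0900i → escape time 2
(row=4, col=2): c = -1.2560 + -1.0900i → escape time 3
(row=4, col=3): c = -0.8840 + -1.0900i → escape time 3
(row=4, col=4): c = -0.5120 + -1.0900i → escape time 4
(row=4, col=5): c = -0.1400 + -1.0900i → escape time 7
(row=5, col=0): c = -2.0000 + -1.2400i → escape time 1
(row=5, col=1): c = -1.6280 + -1.2400i → escape time 1
(row=5, col=2): c = -1.2560 + -1.2400i → escape time 2
(row=5, col=3): c = -0.8840 + -1.2400i → escape time 3
(row=5, col=4): c = -0.5120 + -1.2400i → escape time 3
(row=5, col=5): c = -0.1400 + -1.2400i → escape time 3

Answer: 134599
133599
133459
123349
123347
112333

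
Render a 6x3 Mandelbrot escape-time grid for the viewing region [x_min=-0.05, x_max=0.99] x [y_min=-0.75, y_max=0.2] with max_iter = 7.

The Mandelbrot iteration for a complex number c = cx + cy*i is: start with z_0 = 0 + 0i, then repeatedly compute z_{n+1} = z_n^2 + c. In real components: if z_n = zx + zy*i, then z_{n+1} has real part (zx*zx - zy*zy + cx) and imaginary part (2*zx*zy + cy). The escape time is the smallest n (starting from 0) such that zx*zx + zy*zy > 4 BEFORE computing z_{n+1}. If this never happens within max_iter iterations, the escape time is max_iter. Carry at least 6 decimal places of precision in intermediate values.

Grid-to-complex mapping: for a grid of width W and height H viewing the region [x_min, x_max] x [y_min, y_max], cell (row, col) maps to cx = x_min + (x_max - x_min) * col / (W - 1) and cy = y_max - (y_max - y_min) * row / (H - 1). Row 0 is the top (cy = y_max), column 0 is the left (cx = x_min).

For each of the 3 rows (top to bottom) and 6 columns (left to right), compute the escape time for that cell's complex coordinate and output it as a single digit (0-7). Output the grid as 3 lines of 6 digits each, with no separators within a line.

(row=0, col=0): c = -0.0500 + 0.2000i → escape time 7
(row=0, col=1): c = 0.1580 + 0.2000i → escape time 7
(row=0, col=2): c = 0.3660 + 0.2000i → escape time 7
(row=0, col=3): c = 0.5740 + 0.2000i → escape time 4
(row=0, col=4): c = 0.7820 + 0.2000i → escape time 3
(row=0, col=5): c = 0.9900 + 0.2000i → escape time 2
(row=1, col=0): c = -0.0500 + -0.2750i → escape time 7
(row=1, col=1): c = 0.1580 + -0.2750i → escape time 7
(row=1, col=2): c = 0.3660 + -0.2750i → escape time 7
(row=1, col=3): c = 0.5740 + -0.2750i → escape time 4
(row=1, col=4): c = 0.7820 + -0.2750i → escape time 3
(row=1, col=5): c = 0.9900 + -0.2750i → escape time 2
(row=2, col=0): c = -0.0500 + -0.7500i → escape time 7
(row=2, col=1): c = 0.1580 + -0.7500i → escape time 6
(row=2, col=2): c = 0.3660 + -0.7500i → escape time 5
(row=2, col=3): c = 0.5740 + -0.7500i → escape time 3
(row=2, col=4): c = 0.7820 + -0.7500i → escape time 2
(row=2, col=5): c = 0.9900 + -0.7500i → escape time 2

Answer: 777432
777432
765322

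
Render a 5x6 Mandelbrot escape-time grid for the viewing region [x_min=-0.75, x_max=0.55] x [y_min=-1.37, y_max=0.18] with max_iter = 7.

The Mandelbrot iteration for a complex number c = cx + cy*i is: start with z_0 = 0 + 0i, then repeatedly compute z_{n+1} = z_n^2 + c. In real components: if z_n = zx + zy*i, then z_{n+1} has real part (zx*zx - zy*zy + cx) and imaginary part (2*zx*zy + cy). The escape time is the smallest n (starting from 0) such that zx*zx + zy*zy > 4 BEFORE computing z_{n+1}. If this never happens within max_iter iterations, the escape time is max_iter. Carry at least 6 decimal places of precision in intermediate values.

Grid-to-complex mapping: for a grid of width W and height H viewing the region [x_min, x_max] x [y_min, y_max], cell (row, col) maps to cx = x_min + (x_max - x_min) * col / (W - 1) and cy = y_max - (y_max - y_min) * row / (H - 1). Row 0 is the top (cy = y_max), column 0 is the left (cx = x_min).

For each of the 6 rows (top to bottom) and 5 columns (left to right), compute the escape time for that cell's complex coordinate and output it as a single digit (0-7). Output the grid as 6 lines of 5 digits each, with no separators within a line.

Answer: 77774
77774
77774
47763
34632
22222

Derivation:
(row=0, col=0): c = -0.7500 + 0.1800i → escape time 7
(row=0, col=1): c = -0.4250 + 0.1800i → escape time 7
(row=0, col=2): c = -0.1000 + 0.1800i → escape time 7
(row=0, col=3): c = 0.2250 + 0.1800i → escape time 7
(row=0, col=4): c = 0.5500 + 0.1800i → escape time 4
(row=1, col=0): c = -0.7500 + -0.1300i → escape time 7
(row=1, col=1): c = -0.4250 + -0.1300i → escape time 7
(row=1, col=2): c = -0.1000 + -0.1300i → escape time 7
(row=1, col=3): c = 0.2250 + -0.1300i → escape time 7
(row=1, col=4): c = 0.5500 + -0.1300i → escape time 4
(row=2, col=0): c = -0.7500 + -0.4400i → escape time 7
(row=2, col=1): c = -0.4250 + -0.4400i → escape time 7
(row=2, col=2): c = -0.1000 + -0.4400i → escape time 7
(row=2, col=3): c = 0.2250 + -0.4400i → escape time 7
(row=2, col=4): c = 0.5500 + -0.4400i → escape time 4
(row=3, col=0): c = -0.7500 + -0.7500i → escape time 4
(row=3, col=1): c = -0.4250 + -0.7500i → escape time 7
(row=3, col=2): c = -0.1000 + -0.7500i → escape time 7
(row=3, col=3): c = 0.2250 + -0.7500i → escape time 6
(row=3, col=4): c = 0.5500 + -0.7500i → escape time 3
(row=4, col=0): c = -0.7500 + -1.0600i → escape time 3
(row=4, col=1): c = -0.4250 + -1.0600i → escape time 4
(row=4, col=2): c = -0.1000 + -1.0600i → escape time 6
(row=4, col=3): c = 0.2250 + -1.0600i → escape time 3
(row=4, col=4): c = 0.5500 + -1.0600i → escape time 2
(row=5, col=0): c = -0.7500 + -1.3700i → escape time 2
(row=5, col=1): c = -0.4250 + -1.3700i → escape time 2
(row=5, col=2): c = -0.1000 + -1.3700i → escape time 2
(row=5, col=3): c = 0.2250 + -1.3700i → escape time 2
(row=5, col=4): c = 0.5500 + -1.3700i → escape time 2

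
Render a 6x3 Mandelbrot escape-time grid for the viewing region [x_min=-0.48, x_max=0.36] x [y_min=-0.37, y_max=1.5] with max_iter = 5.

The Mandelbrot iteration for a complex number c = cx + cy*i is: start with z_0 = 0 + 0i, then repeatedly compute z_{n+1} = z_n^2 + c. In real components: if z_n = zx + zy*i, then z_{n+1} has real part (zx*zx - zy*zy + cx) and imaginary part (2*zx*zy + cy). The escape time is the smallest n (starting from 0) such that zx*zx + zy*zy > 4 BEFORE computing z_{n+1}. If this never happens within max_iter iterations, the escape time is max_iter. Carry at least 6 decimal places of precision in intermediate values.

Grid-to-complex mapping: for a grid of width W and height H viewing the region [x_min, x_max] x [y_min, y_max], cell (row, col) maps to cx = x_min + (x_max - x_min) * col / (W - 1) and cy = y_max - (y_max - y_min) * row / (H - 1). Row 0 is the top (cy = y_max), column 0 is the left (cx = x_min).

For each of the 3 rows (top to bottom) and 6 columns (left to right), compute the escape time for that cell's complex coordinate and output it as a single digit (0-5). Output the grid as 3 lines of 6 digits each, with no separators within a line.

Answer: 222222
555555
555555

Derivation:
(row=0, col=0): c = -0.4800 + 1.5000i → escape time 2
(row=0, col=1): c = -0.3120 + 1.5000i → escape time 2
(row=0, col=2): c = -0.1440 + 1.5000i → escape time 2
(row=0, col=3): c = 0.0240 + 1.5000i → escape time 2
(row=0, col=4): c = 0.1920 + 1.5000i → escape time 2
(row=0, col=5): c = 0.3600 + 1.5000i → escape time 2
(row=1, col=0): c = -0.4800 + 0.5650i → escape time 5
(row=1, col=1): c = -0.3120 + 0.5650i → escape time 5
(row=1, col=2): c = -0.1440 + 0.5650i → escape time 5
(row=1, col=3): c = 0.0240 + 0.5650i → escape time 5
(row=1, col=4): c = 0.1920 + 0.5650i → escape time 5
(row=1, col=5): c = 0.3600 + 0.5650i → escape time 5
(row=2, col=0): c = -0.4800 + -0.3700i → escape time 5
(row=2, col=1): c = -0.3120 + -0.3700i → escape time 5
(row=2, col=2): c = -0.1440 + -0.3700i → escape time 5
(row=2, col=3): c = 0.0240 + -0.3700i → escape time 5
(row=2, col=4): c = 0.1920 + -0.3700i → escape time 5
(row=2, col=5): c = 0.3600 + -0.3700i → escape time 5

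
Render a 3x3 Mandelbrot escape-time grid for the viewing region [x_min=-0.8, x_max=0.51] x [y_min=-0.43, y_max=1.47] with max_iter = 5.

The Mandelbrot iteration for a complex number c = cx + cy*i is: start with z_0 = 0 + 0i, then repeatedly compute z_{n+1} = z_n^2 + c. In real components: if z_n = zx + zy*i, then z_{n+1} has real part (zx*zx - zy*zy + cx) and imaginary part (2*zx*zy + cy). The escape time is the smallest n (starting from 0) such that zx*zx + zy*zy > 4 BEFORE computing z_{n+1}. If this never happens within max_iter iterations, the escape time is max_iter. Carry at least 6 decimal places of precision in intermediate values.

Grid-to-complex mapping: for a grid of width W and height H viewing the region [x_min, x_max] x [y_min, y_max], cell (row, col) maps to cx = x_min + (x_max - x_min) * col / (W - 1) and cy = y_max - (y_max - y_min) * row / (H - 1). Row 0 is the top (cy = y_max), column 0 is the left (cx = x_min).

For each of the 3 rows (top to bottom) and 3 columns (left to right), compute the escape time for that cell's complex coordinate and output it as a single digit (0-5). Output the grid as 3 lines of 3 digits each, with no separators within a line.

Answer: 222
555
555

Derivation:
(row=0, col=0): c = -0.8000 + 1.4700i → escape time 2
(row=0, col=1): c = -0.1450 + 1.4700i → escape time 2
(row=0, col=2): c = 0.5100 + 1.4700i → escape time 2
(row=1, col=0): c = -0.8000 + 0.5200i → escape time 5
(row=1, col=1): c = -0.1450 + 0.5200i → escape time 5
(row=1, col=2): c = 0.5100 + 0.5200i → escape time 5
(row=2, col=0): c = -0.8000 + -0.4300i → escape time 5
(row=2, col=1): c = -0.1450 + -0.4300i → escape time 5
(row=2, col=2): c = 0.5100 + -0.4300i → escape time 5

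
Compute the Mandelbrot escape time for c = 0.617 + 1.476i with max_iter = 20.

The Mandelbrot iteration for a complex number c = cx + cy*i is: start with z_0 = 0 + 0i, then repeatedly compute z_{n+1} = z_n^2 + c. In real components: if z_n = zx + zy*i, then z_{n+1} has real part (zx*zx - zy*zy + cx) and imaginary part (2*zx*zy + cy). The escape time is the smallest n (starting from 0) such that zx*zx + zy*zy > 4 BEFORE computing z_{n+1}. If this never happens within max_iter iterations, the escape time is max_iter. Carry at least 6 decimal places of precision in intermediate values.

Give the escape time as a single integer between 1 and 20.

z_0 = 0 + 0i, c = 0.6170 + 1.4760i
Iter 1: z = 0.6170 + 1.4760i, |z|^2 = 2.5593
Iter 2: z = -1.1809 + 3.2974i, |z|^2 = 12.2672
Escaped at iteration 2

Answer: 2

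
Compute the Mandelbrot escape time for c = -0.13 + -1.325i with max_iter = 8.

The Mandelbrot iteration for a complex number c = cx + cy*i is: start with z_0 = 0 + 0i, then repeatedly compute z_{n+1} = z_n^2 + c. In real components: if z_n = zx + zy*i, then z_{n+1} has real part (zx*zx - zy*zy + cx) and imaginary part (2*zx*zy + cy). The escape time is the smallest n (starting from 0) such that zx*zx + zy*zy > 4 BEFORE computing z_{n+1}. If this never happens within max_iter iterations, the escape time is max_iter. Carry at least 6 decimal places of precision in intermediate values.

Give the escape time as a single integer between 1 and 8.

z_0 = 0 + 0i, c = -0.1300 + -1.3250i
Iter 1: z = -0.1300 + -1.3250i, |z|^2 = 1.7725
Iter 2: z = -1.8687 + -0.9805i, |z|^2 = 4.4535
Escaped at iteration 2

Answer: 2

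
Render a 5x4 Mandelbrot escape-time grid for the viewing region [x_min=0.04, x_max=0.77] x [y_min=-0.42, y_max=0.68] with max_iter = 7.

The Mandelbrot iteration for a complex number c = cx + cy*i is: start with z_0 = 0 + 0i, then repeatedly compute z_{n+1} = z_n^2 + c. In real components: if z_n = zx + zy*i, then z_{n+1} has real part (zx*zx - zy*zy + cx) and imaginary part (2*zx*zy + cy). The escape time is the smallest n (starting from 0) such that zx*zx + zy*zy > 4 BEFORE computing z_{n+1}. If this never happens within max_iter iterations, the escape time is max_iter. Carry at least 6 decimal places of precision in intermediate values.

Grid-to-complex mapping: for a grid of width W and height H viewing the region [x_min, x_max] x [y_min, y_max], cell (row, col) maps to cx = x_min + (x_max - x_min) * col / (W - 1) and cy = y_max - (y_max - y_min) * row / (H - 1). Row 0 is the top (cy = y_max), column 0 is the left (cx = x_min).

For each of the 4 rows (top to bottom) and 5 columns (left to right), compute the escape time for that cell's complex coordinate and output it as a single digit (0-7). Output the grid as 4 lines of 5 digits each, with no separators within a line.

(row=0, col=0): c = 0.0400 + 0.6800i → escape time 7
(row=0, col=1): c = 0.2225 + 0.6800i → escape time 7
(row=0, col=2): c = 0.4050 + 0.6800i → escape time 6
(row=0, col=3): c = 0.5875 + 0.6800i → escape time 3
(row=0, col=4): c = 0.7700 + 0.6800i → escape time 3
(row=1, col=0): c = 0.0400 + 0.3133i → escape time 7
(row=1, col=1): c = 0.2225 + 0.3133i → escape time 7
(row=1, col=2): c = 0.4050 + 0.3133i → escape time 7
(row=1, col=3): c = 0.5875 + 0.3133i → escape time 4
(row=1, col=4): c = 0.7700 + 0.3133i → escape time 3
(row=2, col=0): c = 0.0400 + -0.0533i → escape time 7
(row=2, col=1): c = 0.2225 + -0.0533i → escape time 7
(row=2, col=2): c = 0.4050 + -0.0533i → escape time 7
(row=2, col=3): c = 0.5875 + -0.0533i → escape time 4
(row=2, col=4): c = 0.7700 + -0.0533i → escape time 3
(row=3, col=0): c = 0.0400 + -0.4200i → escape time 7
(row=3, col=1): c = 0.2225 + -0.4200i → escape time 7
(row=3, col=2): c = 0.4050 + -0.4200i → escape time 7
(row=3, col=3): c = 0.5875 + -0.4200i → escape time 4
(row=3, col=4): c = 0.7700 + -0.4200i → escape time 3

Answer: 77633
77743
77743
77743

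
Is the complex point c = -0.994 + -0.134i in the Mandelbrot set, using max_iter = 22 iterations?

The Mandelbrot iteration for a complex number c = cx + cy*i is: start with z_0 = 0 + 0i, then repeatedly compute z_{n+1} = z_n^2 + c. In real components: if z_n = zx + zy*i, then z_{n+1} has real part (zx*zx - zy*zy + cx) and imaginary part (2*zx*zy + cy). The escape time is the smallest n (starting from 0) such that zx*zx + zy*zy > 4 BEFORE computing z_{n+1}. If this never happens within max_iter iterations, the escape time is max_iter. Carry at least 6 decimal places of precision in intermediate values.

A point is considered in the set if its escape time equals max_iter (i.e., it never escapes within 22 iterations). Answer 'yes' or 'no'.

Answer: yes

Derivation:
z_0 = 0 + 0i, c = -0.9940 + -0.1340i
Iter 1: z = -0.9940 + -0.1340i, |z|^2 = 1.0060
Iter 2: z = -0.0239 + 0.1324i, |z|^2 = 0.0181
Iter 3: z = -1.0110 + -0.1403i, |z|^2 = 1.0417
Iter 4: z = 0.0083 + 0.1497i, |z|^2 = 0.0225
Iter 5: z = -1.0164 + -0.1315i, |z|^2 = 1.0503
Iter 6: z = 0.0217 + 0.1333i, |z|^2 = 0.0182
Iter 7: z = -1.0113 + -0.1282i, |z|^2 = 1.0392
Iter 8: z = 0.0123 + 0.1253i, |z|^2 = 0.0159
Iter 9: z = -1.0096 + -0.1309i, |z|^2 = 1.0363
Iter 10: z = 0.0081 + 0.1303i, |z|^2 = 0.0171
Iter 11: z = -1.0109 + -0.1319i, |z|^2 = 1.0394
Iter 12: z = 0.0106 + 0.1327i, |z|^2 = 0.0177
Iter 13: z = -1.0115 + -0.1312i, |z|^2 = 1.0403
Iter 14: z = 0.0119 + 0.1314i, |z|^2 = 0.0174
Iter 15: z = -1.0111 + -0.1309i, |z|^2 = 1.0395
Iter 16: z = 0.0112 + 0.1307i, |z|^2 = 0.0172
Iter 17: z = -1.0109 + -0.1311i, |z|^2 = 1.0392
Iter 18: z = 0.0108 + 0.1310i, |z|^2 = 0.0173
Iter 19: z = -1.0110 + -0.1312i, |z|^2 = 1.0394
Iter 20: z = 0.0110 + 0.1312i, |z|^2 = 0.0173
Iter 21: z = -1.0111 + -0.1311i, |z|^2 = 1.0395
Did not escape in 22 iterations → in set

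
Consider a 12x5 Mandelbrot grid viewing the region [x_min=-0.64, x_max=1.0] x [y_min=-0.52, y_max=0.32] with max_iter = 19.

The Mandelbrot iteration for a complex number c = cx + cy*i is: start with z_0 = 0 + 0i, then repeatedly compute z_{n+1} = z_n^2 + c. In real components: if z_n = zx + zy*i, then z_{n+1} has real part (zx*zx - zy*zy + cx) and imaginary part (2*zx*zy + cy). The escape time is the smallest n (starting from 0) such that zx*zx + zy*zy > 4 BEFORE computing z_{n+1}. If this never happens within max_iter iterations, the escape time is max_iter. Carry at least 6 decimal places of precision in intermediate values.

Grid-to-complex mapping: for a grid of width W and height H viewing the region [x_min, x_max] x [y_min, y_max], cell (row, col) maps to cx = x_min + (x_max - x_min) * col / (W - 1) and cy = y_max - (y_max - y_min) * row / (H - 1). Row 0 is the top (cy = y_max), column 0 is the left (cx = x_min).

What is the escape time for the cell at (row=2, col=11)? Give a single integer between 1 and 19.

z_0 = 0 + 0i, c = 1.0000 + -0.1000i
Iter 1: z = 1.0000 + -0.1000i, |z|^2 = 1.0100
Iter 2: z = 1.9900 + -0.3000i, |z|^2 = 4.0501
Escaped at iteration 2

Answer: 2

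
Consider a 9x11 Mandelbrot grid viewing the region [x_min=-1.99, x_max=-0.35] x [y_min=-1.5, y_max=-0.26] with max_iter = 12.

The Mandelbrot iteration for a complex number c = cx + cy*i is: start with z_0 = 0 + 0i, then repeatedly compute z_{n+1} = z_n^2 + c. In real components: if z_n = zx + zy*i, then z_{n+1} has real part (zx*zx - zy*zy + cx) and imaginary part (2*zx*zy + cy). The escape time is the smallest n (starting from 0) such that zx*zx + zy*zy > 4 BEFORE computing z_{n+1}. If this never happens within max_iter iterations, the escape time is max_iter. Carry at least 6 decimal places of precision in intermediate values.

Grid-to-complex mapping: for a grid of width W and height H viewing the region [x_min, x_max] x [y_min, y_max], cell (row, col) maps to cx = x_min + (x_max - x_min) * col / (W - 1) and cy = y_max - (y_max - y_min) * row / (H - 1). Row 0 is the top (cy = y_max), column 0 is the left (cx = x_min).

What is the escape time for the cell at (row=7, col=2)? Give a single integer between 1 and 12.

Answer: 2

Derivation:
z_0 = 0 + 0i, c = -1.5800 + -1.1280i
Iter 1: z = -1.5800 + -1.1280i, |z|^2 = 3.7688
Iter 2: z = -0.3560 + 2.4365i, |z|^2 = 6.0632
Escaped at iteration 2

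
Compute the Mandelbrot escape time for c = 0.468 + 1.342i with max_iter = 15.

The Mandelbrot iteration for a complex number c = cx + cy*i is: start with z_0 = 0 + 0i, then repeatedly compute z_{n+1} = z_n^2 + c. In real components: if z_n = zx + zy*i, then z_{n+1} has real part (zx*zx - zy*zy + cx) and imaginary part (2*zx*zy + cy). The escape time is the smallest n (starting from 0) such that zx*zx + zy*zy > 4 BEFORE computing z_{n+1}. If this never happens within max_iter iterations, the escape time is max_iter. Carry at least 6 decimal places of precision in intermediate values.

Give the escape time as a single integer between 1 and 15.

z_0 = 0 + 0i, c = 0.4680 + 1.3420i
Iter 1: z = 0.4680 + 1.3420i, |z|^2 = 2.0200
Iter 2: z = -1.1139 + 2.5981i, |z|^2 = 7.9910
Escaped at iteration 2

Answer: 2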